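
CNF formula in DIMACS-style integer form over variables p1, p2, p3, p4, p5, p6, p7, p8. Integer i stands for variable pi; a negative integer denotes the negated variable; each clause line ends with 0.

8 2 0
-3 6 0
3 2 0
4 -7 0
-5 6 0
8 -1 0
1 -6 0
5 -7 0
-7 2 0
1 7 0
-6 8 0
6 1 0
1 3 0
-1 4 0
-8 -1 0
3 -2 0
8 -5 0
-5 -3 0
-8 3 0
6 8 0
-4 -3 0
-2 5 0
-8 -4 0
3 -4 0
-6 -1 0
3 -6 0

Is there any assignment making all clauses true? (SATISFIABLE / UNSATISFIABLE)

p3 = True:
  propagation gives p6=True, p1=True; an empty clause results — contradiction.
p3 = False:
  propagation gives p2=True; an empty clause results — contradiction.
Every branch closes, so no satisfying assignment exists.

UNSATISFIABLE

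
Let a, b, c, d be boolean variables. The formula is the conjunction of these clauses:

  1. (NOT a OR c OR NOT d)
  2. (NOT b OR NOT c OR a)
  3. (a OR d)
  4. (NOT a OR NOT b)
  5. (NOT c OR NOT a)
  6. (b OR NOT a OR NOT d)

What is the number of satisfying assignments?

4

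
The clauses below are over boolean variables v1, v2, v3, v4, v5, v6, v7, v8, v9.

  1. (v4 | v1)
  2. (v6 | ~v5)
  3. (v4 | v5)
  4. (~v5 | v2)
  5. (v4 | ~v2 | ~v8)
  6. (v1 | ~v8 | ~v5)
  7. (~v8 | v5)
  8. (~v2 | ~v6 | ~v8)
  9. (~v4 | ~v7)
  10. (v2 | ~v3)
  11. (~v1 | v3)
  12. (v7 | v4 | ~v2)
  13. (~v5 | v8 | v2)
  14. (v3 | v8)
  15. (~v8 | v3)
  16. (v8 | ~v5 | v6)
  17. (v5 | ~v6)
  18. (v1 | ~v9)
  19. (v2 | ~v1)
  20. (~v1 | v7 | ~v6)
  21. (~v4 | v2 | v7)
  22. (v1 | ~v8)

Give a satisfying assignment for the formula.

v1=True, v2=True, v3=True, v4=True, v5=False, v6=False, v7=False, v8=False, v9=False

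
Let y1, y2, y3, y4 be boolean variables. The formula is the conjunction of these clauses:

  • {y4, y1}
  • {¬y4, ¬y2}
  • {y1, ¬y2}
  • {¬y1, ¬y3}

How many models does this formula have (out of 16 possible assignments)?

5

The models are:
  y1=F y2=F y3=F y4=T
  y1=F y2=F y3=T y4=T
  y1=T y2=F y3=F y4=F
  y1=T y2=F y3=F y4=T
  y1=T y2=T y3=F y4=F
That's 5 in total.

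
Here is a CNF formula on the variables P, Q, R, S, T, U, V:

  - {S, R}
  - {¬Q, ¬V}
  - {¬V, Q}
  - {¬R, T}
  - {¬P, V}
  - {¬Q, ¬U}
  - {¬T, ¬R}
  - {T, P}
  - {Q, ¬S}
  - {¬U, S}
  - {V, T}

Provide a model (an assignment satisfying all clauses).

P=F, Q=T, R=F, S=T, T=T, U=F, V=F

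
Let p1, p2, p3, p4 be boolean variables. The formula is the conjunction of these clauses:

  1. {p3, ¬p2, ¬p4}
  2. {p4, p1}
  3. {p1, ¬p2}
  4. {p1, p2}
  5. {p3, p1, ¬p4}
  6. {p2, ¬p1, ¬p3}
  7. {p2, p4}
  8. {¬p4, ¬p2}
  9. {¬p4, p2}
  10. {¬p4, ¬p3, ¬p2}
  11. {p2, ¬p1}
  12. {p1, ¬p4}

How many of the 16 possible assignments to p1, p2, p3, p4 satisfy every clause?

2

Satisfying assignments:
  p1=T p2=T p3=F p4=F
  p1=T p2=T p3=T p4=F
Count: 2.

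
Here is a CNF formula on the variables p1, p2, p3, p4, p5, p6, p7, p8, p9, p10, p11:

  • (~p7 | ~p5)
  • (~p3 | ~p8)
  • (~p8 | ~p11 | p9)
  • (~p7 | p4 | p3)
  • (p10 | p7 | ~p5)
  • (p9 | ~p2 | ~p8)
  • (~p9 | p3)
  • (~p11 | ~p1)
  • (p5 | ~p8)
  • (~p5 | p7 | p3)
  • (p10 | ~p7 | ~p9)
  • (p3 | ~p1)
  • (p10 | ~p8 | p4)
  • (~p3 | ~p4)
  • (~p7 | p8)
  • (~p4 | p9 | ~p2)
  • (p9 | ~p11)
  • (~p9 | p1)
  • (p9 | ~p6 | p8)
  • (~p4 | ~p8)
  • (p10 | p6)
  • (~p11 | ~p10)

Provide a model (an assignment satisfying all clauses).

p1=1, p2=0, p3=1, p4=0, p5=1, p6=0, p7=0, p8=0, p9=0, p10=1, p11=0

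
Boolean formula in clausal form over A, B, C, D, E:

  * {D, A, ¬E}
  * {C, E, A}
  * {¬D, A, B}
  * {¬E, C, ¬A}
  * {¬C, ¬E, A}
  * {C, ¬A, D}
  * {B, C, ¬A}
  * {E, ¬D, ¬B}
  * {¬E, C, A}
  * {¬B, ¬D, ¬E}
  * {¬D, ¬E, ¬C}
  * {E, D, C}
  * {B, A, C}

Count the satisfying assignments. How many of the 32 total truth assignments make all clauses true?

7

Satisfying assignments:
  A=F B=F C=T D=F E=F
  A=F B=T C=T D=F E=F
  A=T B=F C=T D=F E=F
  A=T B=F C=T D=F E=T
  A=T B=F C=T D=T E=F
  A=T B=T C=T D=F E=F
  A=T B=T C=T D=F E=T
That's 7 in total.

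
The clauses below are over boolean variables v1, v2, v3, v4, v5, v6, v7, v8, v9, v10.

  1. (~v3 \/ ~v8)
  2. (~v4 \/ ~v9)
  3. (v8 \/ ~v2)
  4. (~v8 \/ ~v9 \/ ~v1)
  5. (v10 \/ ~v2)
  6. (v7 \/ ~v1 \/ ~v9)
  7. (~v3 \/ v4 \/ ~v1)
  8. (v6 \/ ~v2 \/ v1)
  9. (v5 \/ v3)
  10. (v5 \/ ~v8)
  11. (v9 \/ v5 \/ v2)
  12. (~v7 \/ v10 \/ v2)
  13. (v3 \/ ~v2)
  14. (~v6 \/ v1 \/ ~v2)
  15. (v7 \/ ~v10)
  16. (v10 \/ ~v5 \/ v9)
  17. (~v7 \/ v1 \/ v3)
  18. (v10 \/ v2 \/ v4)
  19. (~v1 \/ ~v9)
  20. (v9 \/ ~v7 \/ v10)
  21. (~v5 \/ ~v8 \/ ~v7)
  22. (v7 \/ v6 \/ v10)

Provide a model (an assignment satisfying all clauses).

v1=True, v2=False, v3=False, v4=True, v5=True, v6=True, v7=True, v8=False, v9=False, v10=True

Set v1 = True and propagate.
  then v9 is forced to False.
The remaining clauses are satisfied by v2 = False, v3 = False, v4 = True, v5 = True, v6 = True, v7 = True, v8 = False, v10 = True.
Every clause has at least one true literal under this assignment.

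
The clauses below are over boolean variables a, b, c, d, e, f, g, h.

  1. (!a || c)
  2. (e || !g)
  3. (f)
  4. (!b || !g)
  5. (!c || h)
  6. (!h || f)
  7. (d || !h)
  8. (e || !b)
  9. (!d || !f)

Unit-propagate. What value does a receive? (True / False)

Unit clause (f) sets f = True.
(!d || !f) with f = True leaves only !d, so d = False.
(d || !h): since d = False, the clause reduces to (!h). h = False.
(!c || h): since h = False, the clause reduces to (!c). c = False.
(c || !a) with c = False leaves only !a, so a = False.

False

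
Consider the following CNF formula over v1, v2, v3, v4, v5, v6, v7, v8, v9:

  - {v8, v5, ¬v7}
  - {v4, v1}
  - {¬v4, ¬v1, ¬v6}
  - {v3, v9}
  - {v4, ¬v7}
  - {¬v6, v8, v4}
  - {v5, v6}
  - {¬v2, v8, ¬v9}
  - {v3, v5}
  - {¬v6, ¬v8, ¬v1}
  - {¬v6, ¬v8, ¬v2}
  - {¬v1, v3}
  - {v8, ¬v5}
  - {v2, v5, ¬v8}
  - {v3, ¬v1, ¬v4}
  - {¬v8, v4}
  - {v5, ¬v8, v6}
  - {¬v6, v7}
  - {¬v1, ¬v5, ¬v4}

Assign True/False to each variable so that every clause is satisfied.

Branch on v1: take v1 = False.
  then v4 is forced to True.
Set v2 = True and propagate.
Try v3 = False.
  then v9 is forced to True.
  then v8 is forced to True.
  then v5 is forced to True.
  then v6 is forced to False.
v7 is now unconstrained; take v7 = False.

v1 = F  v2 = T  v3 = F  v4 = T  v5 = T  v6 = F  v7 = F  v8 = T  v9 = T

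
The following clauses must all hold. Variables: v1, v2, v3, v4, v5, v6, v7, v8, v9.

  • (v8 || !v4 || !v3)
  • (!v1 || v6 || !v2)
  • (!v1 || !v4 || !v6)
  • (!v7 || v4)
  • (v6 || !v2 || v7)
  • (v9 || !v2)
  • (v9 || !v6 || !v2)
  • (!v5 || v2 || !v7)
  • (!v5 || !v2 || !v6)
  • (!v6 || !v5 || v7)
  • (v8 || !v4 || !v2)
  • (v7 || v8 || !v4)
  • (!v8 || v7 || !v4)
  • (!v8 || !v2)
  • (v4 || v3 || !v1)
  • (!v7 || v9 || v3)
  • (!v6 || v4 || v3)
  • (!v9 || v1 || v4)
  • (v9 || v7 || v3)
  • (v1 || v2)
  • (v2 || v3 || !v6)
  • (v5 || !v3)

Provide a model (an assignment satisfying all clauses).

Branch on v1: take v1 = True.
Set v2 = False and propagate.
The remaining clauses are satisfied by v3 = True, v4 = False, v5 = True, v6 = False, v7 = False, v8 = True, v9 = False.

v1=True  v2=False  v3=True  v4=False  v5=True  v6=False  v7=False  v8=True  v9=False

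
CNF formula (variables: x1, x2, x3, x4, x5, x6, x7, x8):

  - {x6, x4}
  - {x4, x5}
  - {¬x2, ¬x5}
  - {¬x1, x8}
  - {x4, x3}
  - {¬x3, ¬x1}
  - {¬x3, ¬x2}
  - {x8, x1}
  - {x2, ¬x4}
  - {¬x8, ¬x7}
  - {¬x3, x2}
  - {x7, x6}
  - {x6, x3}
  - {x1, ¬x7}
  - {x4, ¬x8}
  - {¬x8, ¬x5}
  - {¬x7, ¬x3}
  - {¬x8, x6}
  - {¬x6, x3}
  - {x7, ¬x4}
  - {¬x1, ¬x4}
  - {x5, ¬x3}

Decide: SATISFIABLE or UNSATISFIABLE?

UNSATISFIABLE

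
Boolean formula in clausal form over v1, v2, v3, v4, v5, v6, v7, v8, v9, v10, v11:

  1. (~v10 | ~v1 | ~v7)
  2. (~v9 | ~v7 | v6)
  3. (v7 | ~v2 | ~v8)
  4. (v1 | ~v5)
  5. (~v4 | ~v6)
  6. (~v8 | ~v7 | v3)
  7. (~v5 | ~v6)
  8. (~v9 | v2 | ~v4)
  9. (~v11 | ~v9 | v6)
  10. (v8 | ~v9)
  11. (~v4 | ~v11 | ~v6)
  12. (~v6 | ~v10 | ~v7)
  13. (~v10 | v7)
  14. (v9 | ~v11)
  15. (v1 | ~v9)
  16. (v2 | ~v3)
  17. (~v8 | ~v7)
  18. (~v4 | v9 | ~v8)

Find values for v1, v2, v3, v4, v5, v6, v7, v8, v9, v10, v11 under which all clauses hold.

v1=F, v2=T, v3=F, v4=T, v5=F, v6=F, v7=F, v8=F, v9=F, v10=F, v11=F

Pure literal: v5 appears only negated; assign v5 = False.
Pure literal: v10 appears only negated; assign v10 = False.
Branch on v1: take v1 = False.
  then v9 is forced to False.
  then v11 is forced to False.
Branch on v2: take v2 = True.
Branch on v3: take v3 = False.
For the remaining variables, v4 = True, v6 = False, v7 = False, v8 = False works.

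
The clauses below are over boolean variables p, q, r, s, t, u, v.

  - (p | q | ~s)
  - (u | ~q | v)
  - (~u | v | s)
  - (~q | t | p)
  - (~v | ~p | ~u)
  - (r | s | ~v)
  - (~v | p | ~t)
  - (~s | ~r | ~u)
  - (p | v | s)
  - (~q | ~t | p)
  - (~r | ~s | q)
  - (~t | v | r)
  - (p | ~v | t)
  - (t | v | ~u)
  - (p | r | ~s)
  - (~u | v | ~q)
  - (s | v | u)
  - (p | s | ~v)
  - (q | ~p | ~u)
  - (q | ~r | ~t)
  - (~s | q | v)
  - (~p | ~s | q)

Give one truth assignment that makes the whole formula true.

Set p = True and propagate.
Set q = False and propagate.
  then u is forced to False.
  then s is forced to False.
  then v is forced to True.
  then r is forced to True.
  then t is forced to False.

p=T, q=F, r=T, s=F, t=F, u=F, v=T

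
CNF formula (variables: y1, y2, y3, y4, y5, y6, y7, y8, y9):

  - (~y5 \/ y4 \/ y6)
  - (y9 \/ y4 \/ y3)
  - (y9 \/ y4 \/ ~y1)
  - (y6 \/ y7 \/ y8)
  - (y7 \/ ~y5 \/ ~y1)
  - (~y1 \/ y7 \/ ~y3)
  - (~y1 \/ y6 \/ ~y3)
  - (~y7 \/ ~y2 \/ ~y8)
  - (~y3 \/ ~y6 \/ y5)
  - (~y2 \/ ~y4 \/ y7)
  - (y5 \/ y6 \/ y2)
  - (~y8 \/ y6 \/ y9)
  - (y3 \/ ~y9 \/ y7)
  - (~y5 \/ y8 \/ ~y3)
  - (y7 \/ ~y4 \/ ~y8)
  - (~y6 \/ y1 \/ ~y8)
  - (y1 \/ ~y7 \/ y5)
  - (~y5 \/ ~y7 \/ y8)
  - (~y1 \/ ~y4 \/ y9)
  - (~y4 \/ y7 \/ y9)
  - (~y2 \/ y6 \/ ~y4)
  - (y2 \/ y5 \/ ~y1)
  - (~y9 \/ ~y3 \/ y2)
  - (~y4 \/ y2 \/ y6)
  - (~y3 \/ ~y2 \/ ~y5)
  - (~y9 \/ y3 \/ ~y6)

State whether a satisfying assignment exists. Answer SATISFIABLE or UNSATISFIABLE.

Try y1 = True.
The remaining clauses are satisfied by y2 = True, y3 = False, y4 = False, y5 = False, y6 = False, y7 = True, y8 = False, y9 = True.
Every clause has at least one true literal under this assignment.
So y1=True  y2=True  y3=False  y4=False  y5=False  y6=False  y7=True  y8=False  y9=True is a satisfying assignment.

SATISFIABLE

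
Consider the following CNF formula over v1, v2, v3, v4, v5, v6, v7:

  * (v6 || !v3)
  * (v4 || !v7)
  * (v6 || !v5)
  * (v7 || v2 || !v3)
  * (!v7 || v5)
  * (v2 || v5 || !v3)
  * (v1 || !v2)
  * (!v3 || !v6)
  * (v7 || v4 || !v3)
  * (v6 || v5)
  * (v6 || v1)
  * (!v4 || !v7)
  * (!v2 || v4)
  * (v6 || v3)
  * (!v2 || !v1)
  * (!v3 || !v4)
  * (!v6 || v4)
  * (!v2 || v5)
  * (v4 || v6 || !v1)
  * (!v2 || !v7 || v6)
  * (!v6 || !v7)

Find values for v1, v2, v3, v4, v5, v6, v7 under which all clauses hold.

v1 = 1, v2 = 0, v3 = 0, v4 = 1, v5 = 0, v6 = 1, v7 = 0

Branch on v1: take v1 = True.
  then v2 is forced to False.
Try v3 = False.
  then v6 is forced to True.
  then v4 is forced to True.
  then v7 is forced to False.
v5 is now unconstrained; take v5 = False.
Every clause has at least one true literal under this assignment.
Check each clause:
  1. (!v3 || v6) — !v3 is true.
  2. (v4 || !v7) — !v7 is true.
  3. (!v5 || v6) — !v5 is true.
  4. (v2 || v7 || !v3) — !v3 is true.
  5. (!v7 || v5) — !v7 is true.
  6. (!v3 || v2 || v5) — !v3 is true.
  7. (v1 || !v2) — v1 is true.
  8. (!v6 || !v3) — !v3 is true.
  9. (!v3 || v4 || v7) — v4 is true.
  10. (v5 || v6) — v6 is true.
  11. (v1 || v6) — v1 is true.
  12. (!v4 || !v7) — !v7 is true.
  13. (!v2 || v4) — v4 is true.
  14. (v6 || v3) — v6 is true.
  15. (!v1 || !v2) — !v2 is true.
  16. (!v4 || !v3) — !v3 is true.
  17. (!v6 || v4) — v4 is true.
  18. (!v2 || v5) — !v2 is true.
  19. (!v1 || v6 || v4) — v4 is true.
  20. (!v7 || v6 || !v2) — !v7 is true.
  21. (!v6 || !v7) — !v7 is true.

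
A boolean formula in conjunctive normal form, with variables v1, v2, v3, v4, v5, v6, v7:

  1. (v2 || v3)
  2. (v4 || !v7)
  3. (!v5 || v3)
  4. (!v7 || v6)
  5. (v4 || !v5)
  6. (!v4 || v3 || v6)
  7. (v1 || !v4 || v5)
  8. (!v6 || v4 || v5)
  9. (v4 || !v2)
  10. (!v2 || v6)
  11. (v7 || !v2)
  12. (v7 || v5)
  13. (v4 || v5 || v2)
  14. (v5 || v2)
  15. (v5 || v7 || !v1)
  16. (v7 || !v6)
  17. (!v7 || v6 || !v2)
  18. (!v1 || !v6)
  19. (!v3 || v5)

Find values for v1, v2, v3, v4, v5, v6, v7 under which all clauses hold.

v1=F, v2=F, v3=T, v4=T, v5=T, v6=T, v7=T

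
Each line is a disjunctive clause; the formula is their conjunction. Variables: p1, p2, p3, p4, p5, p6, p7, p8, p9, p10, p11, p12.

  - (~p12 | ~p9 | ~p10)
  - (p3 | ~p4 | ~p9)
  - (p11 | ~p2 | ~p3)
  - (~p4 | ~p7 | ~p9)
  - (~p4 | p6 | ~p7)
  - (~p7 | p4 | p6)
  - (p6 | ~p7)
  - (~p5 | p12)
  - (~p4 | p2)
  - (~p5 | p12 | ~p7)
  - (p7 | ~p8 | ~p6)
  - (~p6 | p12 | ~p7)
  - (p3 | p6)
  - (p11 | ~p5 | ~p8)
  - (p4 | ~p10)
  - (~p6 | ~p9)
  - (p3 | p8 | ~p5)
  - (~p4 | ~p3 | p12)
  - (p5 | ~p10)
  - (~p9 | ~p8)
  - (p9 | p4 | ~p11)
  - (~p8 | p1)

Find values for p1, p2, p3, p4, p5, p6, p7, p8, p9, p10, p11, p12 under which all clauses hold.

p1 = F, p2 = F, p3 = F, p4 = F, p5 = F, p6 = T, p7 = F, p8 = F, p9 = F, p10 = F, p11 = F, p12 = F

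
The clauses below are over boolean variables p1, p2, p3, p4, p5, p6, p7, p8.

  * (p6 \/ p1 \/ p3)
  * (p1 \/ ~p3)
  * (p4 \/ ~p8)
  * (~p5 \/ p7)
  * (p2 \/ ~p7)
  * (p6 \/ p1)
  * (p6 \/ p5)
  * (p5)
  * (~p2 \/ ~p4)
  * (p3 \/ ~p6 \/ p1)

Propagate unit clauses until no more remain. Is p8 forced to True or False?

Unit clause (p5) sets p5 = True.
In (p7 \/ ~p5), ~p5 is now false; p7 must hold, so p7 = True.
(p2 \/ ~p7) with p7 = True leaves only p2, so p2 = True.
From (~p4 \/ ~p2) and p2 = True: p4 = False.
(p4 \/ ~p8) with p4 = False leaves only ~p8, so p8 = False.

False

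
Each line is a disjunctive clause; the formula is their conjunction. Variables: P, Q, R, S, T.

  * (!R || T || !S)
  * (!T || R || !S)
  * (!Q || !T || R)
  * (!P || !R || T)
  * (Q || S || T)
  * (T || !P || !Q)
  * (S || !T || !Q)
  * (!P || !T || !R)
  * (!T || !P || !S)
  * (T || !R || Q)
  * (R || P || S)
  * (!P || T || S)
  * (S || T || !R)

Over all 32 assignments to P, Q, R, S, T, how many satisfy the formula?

7

The models are:
  P=0 Q=0 R=0 S=1 T=0
  P=0 Q=0 R=1 S=0 T=1
  P=0 Q=0 R=1 S=1 T=1
  P=0 Q=1 R=0 S=1 T=0
  P=0 Q=1 R=1 S=1 T=1
  P=1 Q=0 R=0 S=0 T=1
  P=1 Q=0 R=0 S=1 T=0
That's 7 in total.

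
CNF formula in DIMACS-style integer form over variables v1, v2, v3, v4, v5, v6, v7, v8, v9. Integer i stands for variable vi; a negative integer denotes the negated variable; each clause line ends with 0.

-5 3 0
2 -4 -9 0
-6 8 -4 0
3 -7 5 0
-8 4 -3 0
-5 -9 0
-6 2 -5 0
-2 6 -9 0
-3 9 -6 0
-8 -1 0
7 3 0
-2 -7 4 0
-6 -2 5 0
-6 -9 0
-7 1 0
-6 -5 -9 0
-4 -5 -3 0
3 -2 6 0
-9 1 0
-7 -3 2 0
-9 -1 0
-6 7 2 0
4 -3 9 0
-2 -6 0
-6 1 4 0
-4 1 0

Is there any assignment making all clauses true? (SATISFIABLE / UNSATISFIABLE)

Branch on v1: take v1 = True.
  then v8 is forced to False.
  then v9 is forced to False.
For the remaining variables, v2 = False, v3 = True, v4 = True, v5 = False, v6 = False, v7 = False works.
So v1=True  v2=False  v3=True  v4=True  v5=False  v6=False  v7=False  v8=False  v9=False is a satisfying assignment.

SATISFIABLE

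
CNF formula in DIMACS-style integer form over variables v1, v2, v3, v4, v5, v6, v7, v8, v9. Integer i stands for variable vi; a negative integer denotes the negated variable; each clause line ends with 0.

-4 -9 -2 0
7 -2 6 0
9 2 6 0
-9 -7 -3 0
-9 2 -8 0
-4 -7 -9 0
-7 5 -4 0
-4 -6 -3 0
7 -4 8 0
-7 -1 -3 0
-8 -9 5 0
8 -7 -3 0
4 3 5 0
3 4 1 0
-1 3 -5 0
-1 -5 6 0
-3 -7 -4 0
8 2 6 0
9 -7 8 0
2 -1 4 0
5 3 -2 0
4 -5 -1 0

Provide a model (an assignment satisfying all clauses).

v1=F  v2=T  v3=T  v4=F  v5=T  v6=T  v7=F  v8=T  v9=F

Check each clause:
  1. {¬v4, ¬v9, ¬v2} — ¬v4 is true.
  2. {¬v2, v7, v6} — v6 is true.
  3. {v6, v2, v9} — v2 is true.
  4. {¬v9, ¬v7, ¬v3} — ¬v7 is true.
  5. {¬v9, v2, ¬v8} — v2 is true.
  6. {¬v9, ¬v7, ¬v4} — ¬v7 is true.
  7. {¬v4, ¬v7, v5} — ¬v7 is true.
  8. {¬v3, ¬v4, ¬v6} — ¬v4 is true.
  9. {¬v4, v7, v8} — v8 is true.
  10. {¬v3, ¬v7, ¬v1} — ¬v7 is true.
  11. {v5, ¬v9, ¬v8} — v5 is true.
  12. {v8, ¬v7, ¬v3} — v8 is true.
  13. {v4, v5, v3} — v3 is true.
  14. {v4, v3, v1} — v3 is true.
  15. {¬v5, v3, ¬v1} — v3 is true.
  16. {v6, ¬v5, ¬v1} — ¬v1 is true.
  17. {¬v3, ¬v4, ¬v7} — ¬v7 is true.
  18. {v2, v8, v6} — v8 is true.
  19. {v9, ¬v7, v8} — v8 is true.
  20. {v4, ¬v1, v2} — v2 is true.
  21. {v5, v3, ¬v2} — v3 is true.
  22. {¬v1, v4, ¬v5} — ¬v1 is true.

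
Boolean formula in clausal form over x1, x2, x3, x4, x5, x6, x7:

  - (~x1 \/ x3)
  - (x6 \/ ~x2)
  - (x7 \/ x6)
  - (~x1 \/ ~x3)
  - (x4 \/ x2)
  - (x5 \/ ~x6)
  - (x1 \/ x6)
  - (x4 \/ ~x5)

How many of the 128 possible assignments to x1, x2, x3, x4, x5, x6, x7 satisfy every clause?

8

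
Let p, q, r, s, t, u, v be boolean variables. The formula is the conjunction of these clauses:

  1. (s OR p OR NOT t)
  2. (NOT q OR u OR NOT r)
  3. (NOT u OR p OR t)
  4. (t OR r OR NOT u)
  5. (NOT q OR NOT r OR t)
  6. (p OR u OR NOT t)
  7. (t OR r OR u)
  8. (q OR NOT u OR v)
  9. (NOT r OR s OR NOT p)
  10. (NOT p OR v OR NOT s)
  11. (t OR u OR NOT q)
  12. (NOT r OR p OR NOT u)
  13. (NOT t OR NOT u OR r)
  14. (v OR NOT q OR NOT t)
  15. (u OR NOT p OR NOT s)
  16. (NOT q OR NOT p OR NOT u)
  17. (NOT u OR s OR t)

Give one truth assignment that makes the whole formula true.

p = 0  q = 0  r = 1  s = 1  t = 0  u = 0  v = 0

Check each clause:
  1. (NOT t OR p OR s) — NOT t is true.
  2. (u OR NOT r OR NOT q) — NOT q is true.
  3. (p OR NOT u OR t) — NOT u is true.
  4. (t OR NOT u OR r) — NOT u is true.
  5. (t OR NOT r OR NOT q) — NOT q is true.
  6. (NOT t OR p OR u) — NOT t is true.
  7. (r OR u OR t) — r is true.
  8. (NOT u OR q OR v) — NOT u is true.
  9. (NOT p OR s OR NOT r) — s is true.
  10. (v OR NOT s OR NOT p) — NOT p is true.
  11. (t OR NOT q OR u) — NOT q is true.
  12. (NOT u OR NOT r OR p) — NOT u is true.
  13. (NOT u OR r OR NOT t) — NOT u is true.
  14. (NOT q OR v OR NOT t) — NOT t is true.
  15. (NOT s OR NOT p OR u) — NOT p is true.
  16. (NOT u OR NOT p OR NOT q) — NOT u is true.
  17. (NOT u OR s OR t) — NOT u is true.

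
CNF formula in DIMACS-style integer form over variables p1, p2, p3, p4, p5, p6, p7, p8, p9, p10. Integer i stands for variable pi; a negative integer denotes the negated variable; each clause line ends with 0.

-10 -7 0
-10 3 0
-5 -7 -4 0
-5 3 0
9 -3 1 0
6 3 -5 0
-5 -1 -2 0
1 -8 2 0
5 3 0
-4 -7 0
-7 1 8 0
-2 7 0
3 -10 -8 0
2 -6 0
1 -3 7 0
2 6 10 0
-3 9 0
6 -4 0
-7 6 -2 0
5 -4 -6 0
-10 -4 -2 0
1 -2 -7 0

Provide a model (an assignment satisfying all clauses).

p1=T  p2=F  p3=T  p4=F  p5=T  p6=F  p7=F  p8=F  p9=T  p10=T

Check each clause:
  1. (~p7 | ~p10) — ~p7 is true.
  2. (p3 | ~p10) — p3 is true.
  3. (~p4 | ~p7 | ~p5) — ~p7 is true.
  4. (p3 | ~p5) — p3 is true.
  5. (p9 | p1 | ~p3) — p1 is true.
  6. (p6 | ~p5 | p3) — p3 is true.
  7. (~p5 | ~p1 | ~p2) — ~p2 is true.
  8. (p2 | ~p8 | p1) — ~p8 is true.
  9. (p3 | p5) — p3 is true.
  10. (~p7 | ~p4) — ~p7 is true.
  11. (p1 | ~p7 | p8) — p1 is true.
  12. (p7 | ~p2) — ~p2 is true.
  13. (~p8 | p3 | ~p10) — ~p8 is true.
  14. (~p6 | p2) — ~p6 is true.
  15. (p7 | p1 | ~p3) — p1 is true.
  16. (p2 | p10 | p6) — p10 is true.
  17. (p9 | ~p3) — p9 is true.
  18. (~p4 | p6) — ~p4 is true.
  19. (~p7 | p6 | ~p2) — ~p7 is true.
  20. (~p6 | ~p4 | p5) — ~p6 is true.
  21. (~p2 | ~p10 | ~p4) — ~p4 is true.
  22. (~p2 | ~p7 | p1) — p1 is true.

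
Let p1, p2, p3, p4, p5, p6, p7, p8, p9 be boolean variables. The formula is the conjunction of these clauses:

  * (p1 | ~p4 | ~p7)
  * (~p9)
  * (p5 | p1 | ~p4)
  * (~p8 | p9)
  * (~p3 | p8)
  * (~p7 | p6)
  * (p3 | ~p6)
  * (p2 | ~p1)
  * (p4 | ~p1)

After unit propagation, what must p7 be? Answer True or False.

False

(~p9) stands alone — p9 = False.
From (~p8 | p9) and p9 = False: p8 = False.
(~p3 | p8): since p8 = False, the clause reduces to (~p3). p3 = False.
(p3 | ~p6) with p3 = False leaves only ~p6, so p6 = False.
(~p7 | p6) with p6 = False leaves only ~p7, so p7 = False.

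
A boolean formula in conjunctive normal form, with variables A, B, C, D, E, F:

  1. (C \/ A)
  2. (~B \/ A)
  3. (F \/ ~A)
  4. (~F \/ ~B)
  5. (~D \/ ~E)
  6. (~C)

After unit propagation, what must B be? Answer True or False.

False

(~C) stands alone — C = False.
(A \/ C): since C = False, the clause reduces to (A). A = True.
(~A \/ F) with A = True leaves only F, so F = True.
In (~F \/ ~B), ~F is now false; ~B must hold, so B = False.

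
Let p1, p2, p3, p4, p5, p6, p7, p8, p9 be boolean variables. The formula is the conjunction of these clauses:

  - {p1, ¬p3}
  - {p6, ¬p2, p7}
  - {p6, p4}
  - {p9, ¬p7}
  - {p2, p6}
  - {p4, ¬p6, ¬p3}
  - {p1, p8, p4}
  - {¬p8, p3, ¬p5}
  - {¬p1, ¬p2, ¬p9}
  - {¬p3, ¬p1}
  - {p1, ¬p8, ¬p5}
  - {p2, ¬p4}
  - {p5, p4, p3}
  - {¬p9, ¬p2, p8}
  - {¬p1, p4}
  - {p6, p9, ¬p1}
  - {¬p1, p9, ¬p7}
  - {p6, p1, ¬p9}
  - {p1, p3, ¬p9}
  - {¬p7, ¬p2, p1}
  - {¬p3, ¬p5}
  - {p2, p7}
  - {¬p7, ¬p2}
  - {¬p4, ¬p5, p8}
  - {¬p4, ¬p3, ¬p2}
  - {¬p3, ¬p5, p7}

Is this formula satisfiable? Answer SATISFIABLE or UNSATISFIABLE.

SATISFIABLE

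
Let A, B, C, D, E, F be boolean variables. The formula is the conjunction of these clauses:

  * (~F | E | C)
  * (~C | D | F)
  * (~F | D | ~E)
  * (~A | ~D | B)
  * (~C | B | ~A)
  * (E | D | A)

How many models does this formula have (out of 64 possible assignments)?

28

Split on D, then A.
  D=T, A=T: 7 of the 16 assignments to (B,C,E,F) work.
  D=T, A=F: B free; 7 ways for (C,E,F) × 2^1 = 14.
  D=F, A=T: 5 of the 16 assignments to (B,C,E,F) work.
  D=F, A=F: remaining (B,C,E,F) ∈ {(F,F,T,F); (T,F,T,F)} — 2.
Total: 7 + 14 + 5 + 2 = 28.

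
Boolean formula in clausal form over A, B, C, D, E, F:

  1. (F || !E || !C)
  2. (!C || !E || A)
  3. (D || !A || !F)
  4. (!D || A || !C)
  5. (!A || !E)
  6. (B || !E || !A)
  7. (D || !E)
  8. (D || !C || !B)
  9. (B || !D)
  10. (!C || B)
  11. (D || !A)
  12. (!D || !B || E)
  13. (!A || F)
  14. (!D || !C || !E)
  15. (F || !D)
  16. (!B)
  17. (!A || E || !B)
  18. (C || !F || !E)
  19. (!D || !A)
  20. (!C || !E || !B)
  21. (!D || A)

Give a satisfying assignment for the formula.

(!B) is a unit clause, so B = False.
Unit propagation: (!D) forces D = False.
(!E) is a unit clause, so E = False.
(!C) is a unit clause, so C = False.
Unit propagation: (!A) forces A = False.
F is now unconstrained; take F = True.
Every clause has at least one true literal under this assignment.

A=0, B=0, C=0, D=0, E=0, F=1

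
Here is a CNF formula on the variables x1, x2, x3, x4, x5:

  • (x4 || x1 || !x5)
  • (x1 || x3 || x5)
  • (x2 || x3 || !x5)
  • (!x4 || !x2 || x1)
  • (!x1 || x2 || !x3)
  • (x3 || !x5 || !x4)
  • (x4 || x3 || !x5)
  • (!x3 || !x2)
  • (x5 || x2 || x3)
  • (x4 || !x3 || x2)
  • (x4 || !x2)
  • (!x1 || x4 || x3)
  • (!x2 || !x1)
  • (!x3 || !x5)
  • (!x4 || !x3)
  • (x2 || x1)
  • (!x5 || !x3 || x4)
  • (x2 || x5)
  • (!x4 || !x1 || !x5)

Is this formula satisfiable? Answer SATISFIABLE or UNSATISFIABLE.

UNSATISFIABLE

x3 = True:
  propagation gives x2=False, x1=False; an empty clause results — contradiction.
x3 = False:
  x5 = True:
    propagation gives x2=True, x4=False; an empty clause results — contradiction.
  x5 = False:
    propagation gives x1=True, x2=True; an empty clause results — contradiction.
Every branch closes, so no satisfying assignment exists.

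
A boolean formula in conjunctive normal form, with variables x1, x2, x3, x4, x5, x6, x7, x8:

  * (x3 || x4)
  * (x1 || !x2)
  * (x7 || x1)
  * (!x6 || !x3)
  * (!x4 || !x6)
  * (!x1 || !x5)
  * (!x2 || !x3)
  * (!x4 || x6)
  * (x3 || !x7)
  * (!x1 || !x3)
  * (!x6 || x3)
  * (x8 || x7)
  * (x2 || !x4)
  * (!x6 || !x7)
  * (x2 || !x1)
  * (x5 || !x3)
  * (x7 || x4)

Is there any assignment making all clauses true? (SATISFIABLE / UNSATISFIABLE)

SATISFIABLE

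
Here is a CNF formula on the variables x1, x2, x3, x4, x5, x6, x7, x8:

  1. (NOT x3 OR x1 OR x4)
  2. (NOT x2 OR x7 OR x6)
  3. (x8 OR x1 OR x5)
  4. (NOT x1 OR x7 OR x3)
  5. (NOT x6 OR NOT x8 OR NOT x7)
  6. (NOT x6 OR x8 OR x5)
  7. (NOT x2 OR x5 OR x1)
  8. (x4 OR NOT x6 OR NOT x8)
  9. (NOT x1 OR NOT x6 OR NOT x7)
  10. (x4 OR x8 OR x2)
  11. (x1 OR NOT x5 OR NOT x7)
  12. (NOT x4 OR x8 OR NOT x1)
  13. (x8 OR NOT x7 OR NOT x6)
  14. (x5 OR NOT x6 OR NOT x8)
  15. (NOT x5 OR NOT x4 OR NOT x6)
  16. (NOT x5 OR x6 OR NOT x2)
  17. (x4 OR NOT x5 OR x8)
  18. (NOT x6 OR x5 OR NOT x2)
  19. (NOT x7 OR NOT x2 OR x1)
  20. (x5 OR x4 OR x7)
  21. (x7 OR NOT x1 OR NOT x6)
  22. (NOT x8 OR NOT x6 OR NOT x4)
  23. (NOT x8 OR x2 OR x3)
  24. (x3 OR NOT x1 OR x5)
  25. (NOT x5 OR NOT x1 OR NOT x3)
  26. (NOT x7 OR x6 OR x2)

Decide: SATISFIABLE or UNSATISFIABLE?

Try x1 = False.
Try x2 = False.
Branch on x3: take x3 = True.
  then x4 is forced to True.
For the remaining variables, x5 = True, x6 = False, x7 = False, x8 = True works.
Every clause has at least one true literal under this assignment.
So x1=False, x2=False, x3=True, x4=True, x5=True, x6=False, x7=False, x8=True is a satisfying assignment.

SATISFIABLE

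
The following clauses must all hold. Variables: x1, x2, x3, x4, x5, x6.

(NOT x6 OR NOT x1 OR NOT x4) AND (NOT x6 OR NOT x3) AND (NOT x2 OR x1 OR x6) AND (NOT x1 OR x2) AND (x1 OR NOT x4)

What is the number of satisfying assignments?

18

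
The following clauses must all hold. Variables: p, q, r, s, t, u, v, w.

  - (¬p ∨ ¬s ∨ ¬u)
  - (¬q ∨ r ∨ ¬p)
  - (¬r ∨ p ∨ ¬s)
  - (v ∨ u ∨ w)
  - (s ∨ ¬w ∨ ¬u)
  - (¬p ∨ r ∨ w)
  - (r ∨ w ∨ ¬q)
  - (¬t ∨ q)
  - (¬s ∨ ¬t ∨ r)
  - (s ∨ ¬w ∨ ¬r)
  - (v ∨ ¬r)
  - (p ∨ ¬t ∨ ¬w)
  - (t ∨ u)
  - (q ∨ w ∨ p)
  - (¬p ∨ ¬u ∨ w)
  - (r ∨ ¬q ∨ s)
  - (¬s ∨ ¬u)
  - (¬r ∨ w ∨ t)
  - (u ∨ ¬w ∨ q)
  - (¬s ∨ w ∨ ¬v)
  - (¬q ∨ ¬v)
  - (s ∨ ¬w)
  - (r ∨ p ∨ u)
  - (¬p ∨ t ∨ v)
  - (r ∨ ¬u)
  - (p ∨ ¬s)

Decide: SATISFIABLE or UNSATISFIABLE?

UNSATISFIABLE

w = True:
  propagation gives s=True, u=False, t=True, q=True; an empty clause results — contradiction.
w = False:
  r = True:
    propagation gives v=True, t=True, q=True; an empty clause results — contradiction.
  r = False:
    propagation gives p=False, q=False; an empty clause results — contradiction.
Every branch closes, so no satisfying assignment exists.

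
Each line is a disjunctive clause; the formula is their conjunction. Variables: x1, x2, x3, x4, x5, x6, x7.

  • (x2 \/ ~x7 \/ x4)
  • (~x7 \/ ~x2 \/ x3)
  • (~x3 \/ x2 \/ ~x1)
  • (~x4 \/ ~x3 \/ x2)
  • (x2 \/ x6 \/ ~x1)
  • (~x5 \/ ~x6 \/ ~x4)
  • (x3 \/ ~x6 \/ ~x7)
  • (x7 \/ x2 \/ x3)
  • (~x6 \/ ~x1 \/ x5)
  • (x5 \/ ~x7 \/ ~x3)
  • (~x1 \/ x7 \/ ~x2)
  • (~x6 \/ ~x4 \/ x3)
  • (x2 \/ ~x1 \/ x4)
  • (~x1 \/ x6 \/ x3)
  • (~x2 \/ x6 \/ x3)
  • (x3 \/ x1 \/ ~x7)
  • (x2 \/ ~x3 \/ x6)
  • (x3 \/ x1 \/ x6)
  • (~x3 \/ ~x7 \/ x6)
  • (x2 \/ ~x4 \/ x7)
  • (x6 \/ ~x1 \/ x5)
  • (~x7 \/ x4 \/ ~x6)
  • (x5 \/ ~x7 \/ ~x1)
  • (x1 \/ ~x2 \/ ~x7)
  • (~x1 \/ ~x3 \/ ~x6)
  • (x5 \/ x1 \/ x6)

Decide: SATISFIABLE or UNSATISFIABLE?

Branch on x1: take x1 = False.
Set x2 = True and propagate.
  then x7 is forced to False.
Branch on x3: take x3 = True.
For the remaining variables, x4 = False, x5 = False, x6 = True works.
Every clause has at least one true literal under this assignment.
So x1 = False, x2 = True, x3 = True, x4 = False, x5 = False, x6 = True, x7 = False is a satisfying assignment.

SATISFIABLE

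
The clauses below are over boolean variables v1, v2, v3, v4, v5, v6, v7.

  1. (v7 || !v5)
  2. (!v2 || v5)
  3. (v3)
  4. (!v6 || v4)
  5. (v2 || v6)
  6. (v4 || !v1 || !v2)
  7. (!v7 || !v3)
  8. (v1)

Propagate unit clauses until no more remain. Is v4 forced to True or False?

True

Unit clause (v3) sets v3 = True.
(!v7 || !v3) with v3 = True leaves only !v7, so v7 = False.
(!v5 || v7): since v7 = False, the clause reduces to (!v5). v5 = False.
In (v5 || !v2), v5 is now false; !v2 must hold, so v2 = False.
From (v6 || v2) and v2 = False: v6 = True.
In (v4 || !v6), !v6 is now false; v4 must hold, so v4 = True.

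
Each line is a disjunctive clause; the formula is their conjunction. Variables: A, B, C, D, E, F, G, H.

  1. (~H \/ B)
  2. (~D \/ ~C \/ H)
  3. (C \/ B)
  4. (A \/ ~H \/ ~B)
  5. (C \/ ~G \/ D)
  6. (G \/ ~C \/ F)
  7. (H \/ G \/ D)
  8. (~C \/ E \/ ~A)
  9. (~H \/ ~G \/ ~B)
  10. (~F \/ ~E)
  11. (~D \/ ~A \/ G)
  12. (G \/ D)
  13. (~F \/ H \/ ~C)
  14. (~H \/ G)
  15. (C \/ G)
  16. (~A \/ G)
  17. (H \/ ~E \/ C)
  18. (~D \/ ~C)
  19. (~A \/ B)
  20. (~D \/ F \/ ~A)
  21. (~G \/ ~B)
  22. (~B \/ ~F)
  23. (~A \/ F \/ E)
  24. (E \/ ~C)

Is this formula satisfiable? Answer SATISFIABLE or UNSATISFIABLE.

Set A = False and propagate.
Set B = False and propagate.
  then H is forced to False.
  then C is forced to True.
  then D is forced to False.
  then G is forced to True.
  then F is forced to False.
  then E is forced to True.
Every clause has at least one true literal under this assignment.
So A=F, B=F, C=T, D=F, E=T, F=F, G=T, H=F is a satisfying assignment.

SATISFIABLE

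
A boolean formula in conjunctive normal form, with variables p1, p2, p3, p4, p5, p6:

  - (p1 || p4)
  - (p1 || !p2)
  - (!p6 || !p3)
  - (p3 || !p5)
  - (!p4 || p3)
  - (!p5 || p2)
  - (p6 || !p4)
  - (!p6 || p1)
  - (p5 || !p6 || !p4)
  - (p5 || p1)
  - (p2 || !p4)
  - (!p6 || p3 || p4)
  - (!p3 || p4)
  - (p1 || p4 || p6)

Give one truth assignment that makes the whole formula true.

p1=T, p2=F, p3=F, p4=F, p5=F, p6=F

Pure literal: p1 appears only positively; assign p1 = True.
Try p2 = False.
  then p5 is forced to False.
  then p4 is forced to False.
  then p3 is forced to False.
  then p6 is forced to False.
Check each clause:
  1. (p1 || p4) — p1 is true.
  2. (!p2 || p1) — p1 is true.
  3. (!p3 || !p6) — !p6 is true.
  4. (!p5 || p3) — !p5 is true.
  5. (p3 || !p4) — !p4 is true.
  6. (p2 || !p5) — !p5 is true.
  7. (!p4 || p6) — !p4 is true.
  8. (!p6 || p1) — p1 is true.
  9. (p5 || !p6 || !p4) — !p6 is true.
  10. (p5 || p1) — p1 is true.
  11. (p2 || !p4) — !p4 is true.
  12. (!p6 || p3 || p4) — !p6 is true.
  13. (!p3 || p4) — !p3 is true.
  14. (p4 || p1 || p6) — p1 is true.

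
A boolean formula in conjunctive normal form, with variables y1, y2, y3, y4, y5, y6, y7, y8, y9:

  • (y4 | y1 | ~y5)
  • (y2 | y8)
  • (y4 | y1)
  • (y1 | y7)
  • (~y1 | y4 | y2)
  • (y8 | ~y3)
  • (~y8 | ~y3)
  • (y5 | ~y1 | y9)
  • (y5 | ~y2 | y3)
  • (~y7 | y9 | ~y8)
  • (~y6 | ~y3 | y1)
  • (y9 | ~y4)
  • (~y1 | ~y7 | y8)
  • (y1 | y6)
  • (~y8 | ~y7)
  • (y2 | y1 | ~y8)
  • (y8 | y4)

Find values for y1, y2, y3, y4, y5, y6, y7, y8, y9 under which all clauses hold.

y1=T, y2=F, y3=F, y4=T, y5=T, y6=T, y7=F, y8=T, y9=T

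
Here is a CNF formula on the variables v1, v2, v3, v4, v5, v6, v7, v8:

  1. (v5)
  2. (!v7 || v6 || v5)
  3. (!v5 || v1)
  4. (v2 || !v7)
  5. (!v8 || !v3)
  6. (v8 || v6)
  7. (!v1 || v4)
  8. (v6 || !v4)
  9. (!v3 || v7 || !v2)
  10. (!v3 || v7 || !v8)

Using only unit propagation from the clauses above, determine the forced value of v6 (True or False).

(v5) is a unit clause: v5 = True.
(!v5 || v1): since v5 = True, the clause reduces to (v1). v1 = True.
In (!v1 || v4), !v1 is now false; v4 must hold, so v4 = True.
From (!v4 || v6) and v4 = True: v6 = True.

True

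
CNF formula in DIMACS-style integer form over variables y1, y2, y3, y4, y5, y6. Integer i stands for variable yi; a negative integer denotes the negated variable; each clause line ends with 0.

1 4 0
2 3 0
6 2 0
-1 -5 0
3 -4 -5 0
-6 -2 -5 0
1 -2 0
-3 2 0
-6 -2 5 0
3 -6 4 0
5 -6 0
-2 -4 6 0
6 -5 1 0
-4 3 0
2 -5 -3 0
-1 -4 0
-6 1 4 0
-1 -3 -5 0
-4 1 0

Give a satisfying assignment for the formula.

y1=1, y2=1, y3=1, y4=0, y5=0, y6=0

Check each clause:
  1. (y4 \/ y1) — y1 is true.
  2. (y2 \/ y3) — y2 is true.
  3. (y2 \/ y6) — y2 is true.
  4. (~y5 \/ ~y1) — ~y5 is true.
  5. (~y5 \/ y3 \/ ~y4) — y3 is true.
  6. (~y2 \/ ~y5 \/ ~y6) — ~y6 is true.
  7. (y1 \/ ~y2) — y1 is true.
  8. (y2 \/ ~y3) — y2 is true.
  9. (y5 \/ ~y2 \/ ~y6) — ~y6 is true.
  10. (y3 \/ ~y6 \/ y4) — ~y6 is true.
  11. (y5 \/ ~y6) — ~y6 is true.
  12. (~y4 \/ ~y2 \/ y6) — ~y4 is true.
  13. (y6 \/ ~y5 \/ y1) — y1 is true.
  14. (~y4 \/ y3) — y3 is true.
  15. (~y3 \/ y2 \/ ~y5) — y2 is true.
  16. (~y4 \/ ~y1) — ~y4 is true.
  17. (y4 \/ ~y6 \/ y1) — y1 is true.
  18. (~y3 \/ ~y5 \/ ~y1) — ~y5 is true.
  19. (y1 \/ ~y4) — y1 is true.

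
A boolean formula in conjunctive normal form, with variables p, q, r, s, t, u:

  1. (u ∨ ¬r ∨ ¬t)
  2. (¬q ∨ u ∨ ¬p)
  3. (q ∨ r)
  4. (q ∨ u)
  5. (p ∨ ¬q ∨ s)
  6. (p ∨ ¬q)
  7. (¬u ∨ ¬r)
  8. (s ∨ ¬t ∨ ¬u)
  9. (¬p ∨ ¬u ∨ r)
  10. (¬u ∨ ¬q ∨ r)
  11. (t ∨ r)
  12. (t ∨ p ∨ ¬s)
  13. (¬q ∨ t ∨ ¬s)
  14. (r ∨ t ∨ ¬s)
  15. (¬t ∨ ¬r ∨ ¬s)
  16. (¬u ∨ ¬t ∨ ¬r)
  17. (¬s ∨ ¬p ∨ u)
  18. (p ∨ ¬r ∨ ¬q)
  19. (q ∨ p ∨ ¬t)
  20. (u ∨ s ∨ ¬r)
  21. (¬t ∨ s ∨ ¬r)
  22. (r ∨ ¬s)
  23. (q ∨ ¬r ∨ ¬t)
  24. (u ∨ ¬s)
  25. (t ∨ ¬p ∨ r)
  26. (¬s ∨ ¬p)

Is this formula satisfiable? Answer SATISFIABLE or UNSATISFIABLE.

UNSATISFIABLE

r = True:
  propagation gives u=False, t=False, q=True, p=False; an empty clause results — contradiction.
r = False:
  propagation gives q=True, p=True, u=True; an empty clause results — contradiction.
Every branch closes, so no satisfying assignment exists.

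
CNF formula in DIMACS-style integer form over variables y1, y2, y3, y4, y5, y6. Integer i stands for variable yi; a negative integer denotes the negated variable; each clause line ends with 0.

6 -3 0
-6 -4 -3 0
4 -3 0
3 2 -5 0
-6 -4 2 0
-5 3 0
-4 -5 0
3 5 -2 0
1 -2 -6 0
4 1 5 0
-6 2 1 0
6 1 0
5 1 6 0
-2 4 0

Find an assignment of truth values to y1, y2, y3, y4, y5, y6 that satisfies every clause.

y1=True, y2=False, y3=False, y4=True, y5=False, y6=False

Check each clause:
  1. (y6 | ~y3) — ~y3 is true.
  2. (~y4 | ~y3 | ~y6) — ~y6 is true.
  3. (~y3 | y4) — y4 is true.
  4. (~y5 | y3 | y2) — ~y5 is true.
  5. (y2 | ~y6 | ~y4) — ~y6 is true.
  6. (~y5 | y3) — ~y5 is true.
  7. (~y5 | ~y4) — ~y5 is true.
  8. (~y2 | y5 | y3) — ~y2 is true.
  9. (~y6 | y1 | ~y2) — y1 is true.
  10. (y4 | y1 | y5) — y1 is true.
  11. (~y6 | y2 | y1) — y1 is true.
  12. (y6 | y1) — y1 is true.
  13. (y6 | y5 | y1) — y1 is true.
  14. (~y2 | y4) — y4 is true.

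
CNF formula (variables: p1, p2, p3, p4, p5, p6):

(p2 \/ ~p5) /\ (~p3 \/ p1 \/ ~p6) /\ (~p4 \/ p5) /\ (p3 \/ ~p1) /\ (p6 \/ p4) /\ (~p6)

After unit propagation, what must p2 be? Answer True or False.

Unit clause (~p6) sets p6 = False.
From (p4 \/ p6) and p6 = False: p4 = True.
(p5 \/ ~p4) with p4 = True leaves only p5, so p5 = True.
In (~p5 \/ p2), ~p5 is now false; p2 must hold, so p2 = True.

True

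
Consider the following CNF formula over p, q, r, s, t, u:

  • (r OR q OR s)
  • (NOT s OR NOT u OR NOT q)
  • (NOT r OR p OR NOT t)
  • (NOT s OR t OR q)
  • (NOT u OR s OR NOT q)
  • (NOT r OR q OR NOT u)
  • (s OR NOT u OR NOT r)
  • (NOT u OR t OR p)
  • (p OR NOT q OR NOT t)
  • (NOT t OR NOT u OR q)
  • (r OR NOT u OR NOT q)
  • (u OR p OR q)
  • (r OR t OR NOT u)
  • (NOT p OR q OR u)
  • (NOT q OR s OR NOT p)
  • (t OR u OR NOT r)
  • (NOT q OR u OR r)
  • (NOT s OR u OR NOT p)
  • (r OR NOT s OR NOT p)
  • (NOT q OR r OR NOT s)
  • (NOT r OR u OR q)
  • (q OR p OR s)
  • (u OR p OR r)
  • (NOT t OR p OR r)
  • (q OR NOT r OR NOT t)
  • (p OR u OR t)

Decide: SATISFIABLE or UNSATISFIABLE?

q = True:
  u = True:
    propagation gives s=False; an empty clause results — contradiction.
  u = False:
    propagation gives r=True, t=True, p=True, s=True; an empty clause results — contradiction.
q = False:
  u = True:
    propagation gives r=False, s=True, t=True; an empty clause results — contradiction.
  u = False:
    propagation gives p=True; an empty clause results — contradiction.
Every branch closes, so no satisfying assignment exists.

UNSATISFIABLE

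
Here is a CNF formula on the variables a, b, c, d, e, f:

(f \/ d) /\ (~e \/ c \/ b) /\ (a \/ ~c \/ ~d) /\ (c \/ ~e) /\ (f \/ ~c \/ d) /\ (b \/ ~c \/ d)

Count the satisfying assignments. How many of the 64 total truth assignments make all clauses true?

24

Split on c, then d.
  c=1, d=1: forces a=1; b, e, f free → 2^3 = 8.
  c=1, d=0: remaining (a,b,e,f) ∈ {(0,1,0,1); (0,1,1,1); (1,1,0,1); (1,1,1,1)} — 4.
  c=0, d=1: forces e=0; a, b, f free → 2^3 = 8.
  c=0, d=0: remaining (a,b,e,f) ∈ {(0,0,0,1); (0,1,0,1); (1,0,0,1); (1,1,0,1)} — 4.
Total: 8 + 4 + 8 + 4 = 24.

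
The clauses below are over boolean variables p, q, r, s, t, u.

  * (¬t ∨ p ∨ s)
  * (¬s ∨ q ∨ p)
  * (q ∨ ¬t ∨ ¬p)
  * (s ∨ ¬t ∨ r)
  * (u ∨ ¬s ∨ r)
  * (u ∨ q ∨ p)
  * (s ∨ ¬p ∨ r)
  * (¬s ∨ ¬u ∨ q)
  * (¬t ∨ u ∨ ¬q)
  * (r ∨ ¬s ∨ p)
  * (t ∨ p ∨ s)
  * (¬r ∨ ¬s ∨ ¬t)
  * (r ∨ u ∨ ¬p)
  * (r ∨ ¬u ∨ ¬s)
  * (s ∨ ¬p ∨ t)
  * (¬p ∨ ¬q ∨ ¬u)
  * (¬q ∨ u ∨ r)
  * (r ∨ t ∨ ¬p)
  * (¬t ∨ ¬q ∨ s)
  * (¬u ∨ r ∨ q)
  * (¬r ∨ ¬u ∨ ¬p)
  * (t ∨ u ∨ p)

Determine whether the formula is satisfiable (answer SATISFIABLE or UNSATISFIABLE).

Try p = True.
The remaining clauses are satisfied by q = True, r = True, s = True, t = False, u = False.
Every clause has at least one true literal under this assignment.
So p=T  q=T  r=T  s=T  t=F  u=F is a satisfying assignment.

SATISFIABLE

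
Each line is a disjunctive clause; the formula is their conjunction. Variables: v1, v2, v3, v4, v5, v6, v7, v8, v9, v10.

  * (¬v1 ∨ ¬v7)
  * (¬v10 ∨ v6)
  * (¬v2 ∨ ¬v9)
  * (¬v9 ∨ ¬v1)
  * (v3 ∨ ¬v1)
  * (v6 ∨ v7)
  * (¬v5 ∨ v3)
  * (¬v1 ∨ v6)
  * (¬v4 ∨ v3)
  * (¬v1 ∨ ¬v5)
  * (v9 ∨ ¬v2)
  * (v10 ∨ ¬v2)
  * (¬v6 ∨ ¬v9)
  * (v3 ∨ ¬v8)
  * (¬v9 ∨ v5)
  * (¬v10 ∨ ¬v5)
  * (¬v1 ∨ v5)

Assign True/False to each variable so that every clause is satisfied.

v1=False, v2=False, v3=True, v4=True, v5=False, v6=True, v7=True, v8=True, v9=False, v10=False

Check each clause:
  1. (¬v1 ∨ ¬v7) — ¬v1 is true.
  2. (¬v10 ∨ v6) — ¬v10 is true.
  3. (¬v2 ∨ ¬v9) — ¬v2 is true.
  4. (¬v9 ∨ ¬v1) — ¬v1 is true.
  5. (v3 ∨ ¬v1) — v3 is true.
  6. (v7 ∨ v6) — v6 is true.
  7. (v3 ∨ ¬v5) — v3 is true.
  8. (v6 ∨ ¬v1) — ¬v1 is true.
  9. (¬v4 ∨ v3) — v3 is true.
  10. (¬v5 ∨ ¬v1) — ¬v5 is true.
  11. (¬v2 ∨ v9) — ¬v2 is true.
  12. (v10 ∨ ¬v2) — ¬v2 is true.
  13. (¬v9 ∨ ¬v6) — ¬v9 is true.
  14. (v3 ∨ ¬v8) — v3 is true.
  15. (¬v9 ∨ v5) — ¬v9 is true.
  16. (¬v5 ∨ ¬v10) — ¬v5 is true.
  17. (¬v1 ∨ v5) — ¬v1 is true.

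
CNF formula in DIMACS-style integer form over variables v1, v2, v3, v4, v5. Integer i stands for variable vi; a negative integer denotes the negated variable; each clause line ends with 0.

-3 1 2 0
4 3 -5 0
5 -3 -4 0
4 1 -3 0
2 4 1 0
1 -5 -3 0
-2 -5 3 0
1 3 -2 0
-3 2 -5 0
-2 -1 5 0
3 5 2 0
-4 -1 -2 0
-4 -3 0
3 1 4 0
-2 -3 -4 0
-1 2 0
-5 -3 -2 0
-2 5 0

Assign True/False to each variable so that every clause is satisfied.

v1 = 0  v2 = 0  v3 = 0  v4 = 1  v5 = 1

Check each clause:
  1. (v1 || v2 || !v3) — !v3 is true.
  2. (v4 || v3 || !v5) — v4 is true.
  3. (!v4 || v5 || !v3) — !v3 is true.
  4. (v1 || v4 || !v3) — v4 is true.
  5. (v4 || v2 || v1) — v4 is true.
  6. (!v5 || !v3 || v1) — !v3 is true.
  7. (v3 || !v5 || !v2) — !v2 is true.
  8. (v3 || v1 || !v2) — !v2 is true.
  9. (v2 || !v5 || !v3) — !v3 is true.
  10. (!v1 || !v2 || v5) — v5 is true.
  11. (v2 || v5 || v3) — v5 is true.
  12. (!v2 || !v4 || !v1) — !v1 is true.
  13. (!v4 || !v3) — !v3 is true.
  14. (v4 || v1 || v3) — v4 is true.
  15. (!v2 || !v4 || !v3) — !v3 is true.
  16. (v2 || !v1) — !v1 is true.
  17. (!v3 || !v5 || !v2) — !v3 is true.
  18. (v5 || !v2) — v5 is true.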